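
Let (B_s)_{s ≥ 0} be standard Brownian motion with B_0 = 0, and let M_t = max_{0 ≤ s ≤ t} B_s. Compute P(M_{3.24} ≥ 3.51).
P(M_{3.24} ≥ 3.51) = 2·P(B_{3.24} ≥ 3.51) = 2(1 − Φ(3.51/√3.24)) ≈ 0.0512

By the reflection principle for Brownian motion, P(M_t ≥ a) = 2 · P(B_t ≥ a) for a ≥ 0. Since B_t ~ N(0, t), P(B_t ≥ 3.51) = 1 − Φ(3.51/√t) = 1 − Φ(3.51/√3.24) = 1 − Φ(1.9500). So
  P(M_{3.24} ≥ 3.51) = 2(1 − Φ(1.9500)) ≈ 0.0512.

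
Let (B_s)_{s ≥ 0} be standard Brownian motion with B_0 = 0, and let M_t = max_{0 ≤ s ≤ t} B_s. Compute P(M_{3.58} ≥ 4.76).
P(M_{3.58} ≥ 4.76) = 2·P(B_{3.58} ≥ 4.76) = 2(1 − Φ(4.76/√3.58)) ≈ 0.0119

By the reflection principle for Brownian motion, P(M_t ≥ a) = 2 · P(B_t ≥ a) for a ≥ 0. Since B_t ~ N(0, t), P(B_t ≥ 4.76) = 1 − Φ(4.76/√t) = 1 − Φ(4.76/√3.58) = 1 − Φ(2.5157). So
  P(M_{3.58} ≥ 4.76) = 2(1 − Φ(2.5157)) ≈ 0.0119.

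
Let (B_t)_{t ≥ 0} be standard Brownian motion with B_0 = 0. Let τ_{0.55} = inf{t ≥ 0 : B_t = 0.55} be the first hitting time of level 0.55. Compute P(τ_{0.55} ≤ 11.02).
P(τ_{0.55} ≤ 11.02) = 2(1 − Φ(0.55/√11.02)) = 2(1 − Φ(0.1657)) ≈ 0.8684

By the reflection principle for standard BM, P(τ_b ≤ t) = 2 · P(B_t ≥ b). Since B_t ~ N(0, t), P(B_t ≥ 0.55) = 1 − Φ(0.55/√t) = 1 − Φ(0.55/√11.02) = 1 − Φ(0.1657) ≈ 0.43420. Doubling: P(τ_{0.55} ≤ 11.02) ≈ 2 · 0.43420 = 0.86840 ≈ 0.8684.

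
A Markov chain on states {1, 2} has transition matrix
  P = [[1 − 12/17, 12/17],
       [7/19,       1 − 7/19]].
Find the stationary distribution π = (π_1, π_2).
π_1 = 119/347, π_2 = 228/347

Solve πP = π with π_1 + π_2 = 1. From πP = π: π_1 · (1 − 12/17) + π_2 · 7/19 = π_1 ⇒ π_2 · 7/19 = π_1 · 12/17 ⇒ π_2/π_1 = (12/17)/(7/19) = 228/119. Together with π_1 + π_2 = 1:
  π_1 = (7/19)/(12/17 + 7/19) = (7/19)/(347/323) = 119/347,
  π_2 = (12/17)/(12/17 + 7/19) = (12/17)/(347/323) = 228/347.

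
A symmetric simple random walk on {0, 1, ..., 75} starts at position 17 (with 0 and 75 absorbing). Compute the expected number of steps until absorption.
E[τ | X_0 = 17] = 986

Let v_k = E[τ | X_0 = k]. Boundary: v_0 = v_75 = 0. Recurrence: v_k = 1 + (v_{k-1} + v_{k+1})/2 for 1 ≤ k ≤ 74. The particular solution to v_k − (v_{k-1} + v_{k+1})/2 = 1 is v_k = −k^2. Adding homogeneous solution A + B k and matching boundaries gives v_k = k (75 − k). Substituting k = 17: v_17 = 17 · 58 = 986.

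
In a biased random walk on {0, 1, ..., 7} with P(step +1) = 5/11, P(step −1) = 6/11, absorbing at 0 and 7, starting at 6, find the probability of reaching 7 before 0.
P(hit 7 before 0) = (1 − (6/5)^6) / (1 − (6/5)^7) = 155155/201811

Let u_k denote P(reach 7 before 0 | start at k). Boundary: u_0 = 0, u_7 = 1. Recurrence: u_k = 5/11·u_{k+1} + 6/11·u_{k-1} for 1 ≤ k ≤ 6. Try u_k = A + B·r^k with r = q/p = (6/11)/(5/11) = 6/5. Substitution satisfies the recurrence; boundary conditions give:
  u_k = (1 − r^k) / (1 − r^N) = (1 − (6/5)^6) / (1 − (6/5)^7) = 155155/201811.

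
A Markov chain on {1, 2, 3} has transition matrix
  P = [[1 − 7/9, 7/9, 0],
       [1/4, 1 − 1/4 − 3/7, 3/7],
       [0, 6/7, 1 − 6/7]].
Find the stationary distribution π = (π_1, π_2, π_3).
π = (3/17, 28/51, 14/51)

This is a birth-death chain on three states, which satisfies detailed balance: π_1 · P_{12} = π_2 · P_{21} and π_2 · P_{23} = π_3 · P_{32}.
From π_1 · 7/9 = π_2 · 1/4: π_2/π_1 = (7/9)/(1/4) = 28/9.
From π_2 · 3/7 = π_3 · 6/7: π_3/π_2 = (3/7)/(6/7) = 1/2.
Take π_1 proportional to 1; then unnormalized π = (1, 28/9, 14/9). Normalize by dividing by the sum 17/3:
  π = (3/17, 28/51, 14/51).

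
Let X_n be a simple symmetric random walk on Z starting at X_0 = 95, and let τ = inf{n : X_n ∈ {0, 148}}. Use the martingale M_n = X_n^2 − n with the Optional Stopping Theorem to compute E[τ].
E[τ] = 5035

M_n = X_n^2 − n is a martingale (since E[X_{n+1}^2 | F_n] = X_n^2 + 1). By OST (τ has finite mean in a bounded region), E[M_τ] = E[M_0] = X_0^2 − 0 = 95^2 = 9025. Also E[M_τ] = E[X_τ^2] − E[τ]. The walk exits at 0 or 148, with P(hit 148 first) = 95/148, so E[X_τ^2] = 148^2 · 95/148 + 0 = 14060. Thus E[τ] = E[X_τ^2] − E[M_τ] = 14060 − 9025 = 5035 = 95(148 − 95) = 5035.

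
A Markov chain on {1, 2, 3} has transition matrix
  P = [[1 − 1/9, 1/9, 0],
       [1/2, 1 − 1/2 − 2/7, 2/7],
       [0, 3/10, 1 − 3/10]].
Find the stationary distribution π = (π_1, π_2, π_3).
π = (189/271, 42/271, 40/271)

This is a birth-death chain on three states, which satisfies detailed balance: π_1 · P_{12} = π_2 · P_{21} and π_2 · P_{23} = π_3 · P_{32}.
From π_1 · 1/9 = π_2 · 1/2: π_2/π_1 = (1/9)/(1/2) = 2/9.
From π_2 · 2/7 = π_3 · 3/10: π_3/π_2 = (2/7)/(3/10) = 20/21.
Take π_1 proportional to 1; then unnormalized π = (1, 2/9, 40/189). Normalize by dividing by the sum 271/189:
  π = (189/271, 42/271, 40/271).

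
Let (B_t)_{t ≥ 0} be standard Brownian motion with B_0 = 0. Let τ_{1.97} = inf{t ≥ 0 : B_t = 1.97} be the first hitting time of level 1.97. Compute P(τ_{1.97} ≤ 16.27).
P(τ_{1.97} ≤ 16.27) = 2(1 − Φ(1.97/√16.27)) = 2(1 − Φ(0.4884)) ≈ 0.6253

By the reflection principle for standard BM, P(τ_b ≤ t) = 2 · P(B_t ≥ b). Since B_t ~ N(0, t), P(B_t ≥ 1.97) = 1 − Φ(1.97/√t) = 1 − Φ(1.97/√16.27) = 1 − Φ(0.4884) ≈ 0.31263. Doubling: P(τ_{1.97} ≤ 16.27) ≈ 2 · 0.31263 = 0.62526 ≈ 0.6253.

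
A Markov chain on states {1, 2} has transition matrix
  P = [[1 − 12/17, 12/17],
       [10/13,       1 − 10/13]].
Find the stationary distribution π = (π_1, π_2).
π_1 = 85/163, π_2 = 78/163

Solve πP = π with π_1 + π_2 = 1. From πP = π: π_1 · (1 − 12/17) + π_2 · 10/13 = π_1 ⇒ π_2 · 10/13 = π_1 · 12/17 ⇒ π_2/π_1 = (12/17)/(10/13) = 78/85. Together with π_1 + π_2 = 1:
  π_1 = (10/13)/(12/17 + 10/13) = (10/13)/(326/221) = 85/163,
  π_2 = (12/17)/(12/17 + 10/13) = (12/17)/(326/221) = 78/163.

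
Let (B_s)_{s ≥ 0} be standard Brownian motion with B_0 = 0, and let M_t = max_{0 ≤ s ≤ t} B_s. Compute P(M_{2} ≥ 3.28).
P(M_{2} ≥ 3.28) = 2·P(B_{2} ≥ 3.28) = 2(1 − Φ(3.28/√2)) ≈ 0.0204

By the reflection principle for Brownian motion, P(M_t ≥ a) = 2 · P(B_t ≥ a) for a ≥ 0. Since B_t ~ N(0, t), P(B_t ≥ 3.28) = 1 − Φ(3.28/√t) = 1 − Φ(3.28/√2) = 1 − Φ(2.3193). So
  P(M_{2} ≥ 3.28) = 2(1 − Φ(2.3193)) ≈ 0.0204.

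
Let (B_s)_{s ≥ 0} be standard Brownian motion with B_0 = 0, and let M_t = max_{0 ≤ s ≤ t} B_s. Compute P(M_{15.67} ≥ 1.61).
P(M_{15.67} ≥ 1.61) = 2·P(B_{15.67} ≥ 1.61) = 2(1 − Φ(1.61/√15.67)) ≈ 0.6842

By the reflection principle for Brownian motion, P(M_t ≥ a) = 2 · P(B_t ≥ a) for a ≥ 0. Since B_t ~ N(0, t), P(B_t ≥ 1.61) = 1 − Φ(1.61/√t) = 1 − Φ(1.61/√15.67) = 1 − Φ(0.4067). So
  P(M_{15.67} ≥ 1.61) = 2(1 − Φ(0.4067)) ≈ 0.6842.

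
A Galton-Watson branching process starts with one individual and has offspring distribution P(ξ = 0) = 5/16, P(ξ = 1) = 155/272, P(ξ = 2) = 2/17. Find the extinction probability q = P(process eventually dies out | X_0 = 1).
q = 1

Mean offspring μ = 0·5/16 + 1·155/272 + 2·2/17 = 219/272 ≤ 1. For μ ≤ 1 with offspring not concentrated at 1, the Galton-Watson process goes extinct almost surely, so q = 1.
(Algebraic check: The pgf is f(s) = 5/16 + 155/272·s + 2/17·s². The extinction probability q is the smallest fixed point of f in [0, 1]. Setting s = f(s):
  2/17·s² + (155/272 − 1)·s + 5/16 = 0
  2/17·s² − (5/16 + 2/17)·s + 5/16 = 0
which factors as (s − 1)·(2/17·s − 5/16) = 0, giving roots s = 1 and s = (5/16)/(2/17) = 85/32. Since 85/32 ≥ 1, the smallest root in [0, 1] is s = 1.)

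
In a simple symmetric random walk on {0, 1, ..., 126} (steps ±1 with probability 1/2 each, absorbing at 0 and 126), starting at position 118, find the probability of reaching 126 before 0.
P(hit 126 before 0) = 118/126 = 59/63

Let u_k = P(hit 126 before 0 | start at k). Then u_0 = 0, u_126 = 1, and u_k = u_{k-1}/2 + u_{k+1}/2 for 1 ≤ k ≤ 125. This harmonic recurrence is solved by u_k = k/126, giving u_118 = 118/126 = 59/63.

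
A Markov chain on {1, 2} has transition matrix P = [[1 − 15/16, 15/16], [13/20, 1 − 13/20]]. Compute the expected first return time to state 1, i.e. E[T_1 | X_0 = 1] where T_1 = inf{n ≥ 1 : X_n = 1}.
E[T_1 | X_0 = 1] = 1/π_1 = 127/52

For an irreducible recurrent Markov chain with stationary distribution π, E[T_i | X_0 = i] = 1/π_i (Kac's formula). Here π_1 = (13/20)/(15/16 + 13/20) = (13/20)/(127/80) = 52/127, so E[T_1 | X_0 = 1] = 1/π_1 = (15/16 + 13/20)/(13/20) = (127/80)/(13/20) = 127/52.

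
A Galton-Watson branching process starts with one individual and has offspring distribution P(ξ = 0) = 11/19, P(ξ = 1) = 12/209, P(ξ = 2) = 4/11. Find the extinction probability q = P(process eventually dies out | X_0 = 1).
q = 1

Mean offspring μ = 0·11/19 + 1·12/209 + 2·4/11 = 164/209 ≤ 1. For μ ≤ 1 with offspring not concentrated at 1, the Galton-Watson process goes extinct almost surely, so q = 1.
(Algebraic check: The pgf is f(s) = 11/19 + 12/209·s + 4/11·s². The extinction probability q is the smallest fixed point of f in [0, 1]. Setting s = f(s):
  4/11·s² + (12/209 − 1)·s + 11/19 = 0
  4/11·s² − (11/19 + 4/11)·s + 11/19 = 0
which factors as (s − 1)·(4/11·s − 11/19) = 0, giving roots s = 1 and s = (11/19)/(4/11) = 121/76. Since 121/76 ≥ 1, the smallest root in [0, 1] is s = 1.)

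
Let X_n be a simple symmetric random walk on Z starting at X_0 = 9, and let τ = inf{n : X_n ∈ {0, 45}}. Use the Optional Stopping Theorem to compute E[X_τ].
E[X_τ] = 9

X_n is a martingale and τ is a bounded-mean stopping time (indeed τ is finite a.s. with bounded expectation since the walk is in a bounded region). By the OST, E[X_τ] = E[X_0] = 9. Equivalently: E[X_τ] = 45 · P(hit 45 first) + 0 · P(hit 0 first) = 45 · (9/45) = 9.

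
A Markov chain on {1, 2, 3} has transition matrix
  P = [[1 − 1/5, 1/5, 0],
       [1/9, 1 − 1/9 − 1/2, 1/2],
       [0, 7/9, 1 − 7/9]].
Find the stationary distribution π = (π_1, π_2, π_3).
π = (70/277, 126/277, 81/277)

This is a birth-death chain on three states, which satisfies detailed balance: π_1 · P_{12} = π_2 · P_{21} and π_2 · P_{23} = π_3 · P_{32}.
From π_1 · 1/5 = π_2 · 1/9: π_2/π_1 = (1/5)/(1/9) = 9/5.
From π_2 · 1/2 = π_3 · 7/9: π_3/π_2 = (1/2)/(7/9) = 9/14.
Take π_1 proportional to 1; then unnormalized π = (1, 9/5, 81/70). Normalize by dividing by the sum 277/70:
  π = (70/277, 126/277, 81/277).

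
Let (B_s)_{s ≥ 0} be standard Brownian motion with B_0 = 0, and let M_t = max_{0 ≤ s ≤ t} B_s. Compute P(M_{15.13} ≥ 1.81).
P(M_{15.13} ≥ 1.81) = 2·P(B_{15.13} ≥ 1.81) = 2(1 − Φ(1.81/√15.13)) ≈ 0.6417

By the reflection principle for Brownian motion, P(M_t ≥ a) = 2 · P(B_t ≥ a) for a ≥ 0. Since B_t ~ N(0, t), P(B_t ≥ 1.81) = 1 − Φ(1.81/√t) = 1 − Φ(1.81/√15.13) = 1 − Φ(0.4653). So
  P(M_{15.13} ≥ 1.81) = 2(1 − Φ(0.4653)) ≈ 0.6417.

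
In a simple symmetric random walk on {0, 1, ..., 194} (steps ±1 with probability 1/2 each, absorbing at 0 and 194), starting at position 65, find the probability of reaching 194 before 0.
P(hit 194 before 0) = 65/194

Let u_k = P(hit 194 before 0 | start at k). Then u_0 = 0, u_194 = 1, and u_k = u_{k-1}/2 + u_{k+1}/2 for 1 ≤ k ≤ 193. This harmonic recurrence is solved by u_k = k/194, giving u_65 = 65/194.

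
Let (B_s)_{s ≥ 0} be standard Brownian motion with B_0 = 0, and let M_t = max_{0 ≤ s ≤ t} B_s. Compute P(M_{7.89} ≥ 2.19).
P(M_{7.89} ≥ 2.19) = 2·P(B_{7.89} ≥ 2.19) = 2(1 − Φ(2.19/√7.89)) ≈ 0.4356

By the reflection principle for Brownian motion, P(M_t ≥ a) = 2 · P(B_t ≥ a) for a ≥ 0. Since B_t ~ N(0, t), P(B_t ≥ 2.19) = 1 − Φ(2.19/√t) = 1 − Φ(2.19/√7.89) = 1 − Φ(0.7797). So
  P(M_{7.89} ≥ 2.19) = 2(1 − Φ(0.7797)) ≈ 0.4356.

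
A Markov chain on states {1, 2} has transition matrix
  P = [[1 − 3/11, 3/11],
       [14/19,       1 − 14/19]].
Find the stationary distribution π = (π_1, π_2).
π_1 = 154/211, π_2 = 57/211

Solve πP = π with π_1 + π_2 = 1. From πP = π: π_1 · (1 − 3/11) + π_2 · 14/19 = π_1 ⇒ π_2 · 14/19 = π_1 · 3/11 ⇒ π_2/π_1 = (3/11)/(14/19) = 57/154. Together with π_1 + π_2 = 1:
  π_1 = (14/19)/(3/11 + 14/19) = (14/19)/(211/209) = 154/211,
  π_2 = (3/11)/(3/11 + 14/19) = (3/11)/(211/209) = 57/211.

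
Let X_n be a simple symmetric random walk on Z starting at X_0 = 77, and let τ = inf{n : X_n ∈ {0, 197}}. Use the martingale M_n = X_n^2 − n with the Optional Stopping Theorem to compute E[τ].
E[τ] = 9240

M_n = X_n^2 − n is a martingale (since E[X_{n+1}^2 | F_n] = X_n^2 + 1). By OST (τ has finite mean in a bounded region), E[M_τ] = E[M_0] = X_0^2 − 0 = 77^2 = 5929. Also E[M_τ] = E[X_τ^2] − E[τ]. The walk exits at 0 or 197, with P(hit 197 first) = 77/197, so E[X_τ^2] = 197^2 · 77/197 + 0 = 15169. Thus E[τ] = E[X_τ^2] − E[M_τ] = 15169 − 5929 = 9240 = 77(197 − 77) = 9240.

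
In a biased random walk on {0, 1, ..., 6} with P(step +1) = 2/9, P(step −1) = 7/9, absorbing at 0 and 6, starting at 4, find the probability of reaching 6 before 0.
P(hit 6 before 0) = (1 − (7/2)^4) / (1 − (7/2)^6) = 212/2613

Let u_k denote P(reach 6 before 0 | start at k). Boundary: u_0 = 0, u_6 = 1. Recurrence: u_k = 2/9·u_{k+1} + 7/9·u_{k-1} for 1 ≤ k ≤ 5. Try u_k = A + B·r^k with r = q/p = (7/9)/(2/9) = 7/2. Substitution satisfies the recurrence; boundary conditions give:
  u_k = (1 − r^k) / (1 − r^N) = (1 − (7/2)^4) / (1 − (7/2)^6) = 212/2613.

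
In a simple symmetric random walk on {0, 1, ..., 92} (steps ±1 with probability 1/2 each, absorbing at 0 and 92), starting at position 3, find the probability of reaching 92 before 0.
P(hit 92 before 0) = 3/92

Let u_k = P(hit 92 before 0 | start at k). Then u_0 = 0, u_92 = 1, and u_k = u_{k-1}/2 + u_{k+1}/2 for 1 ≤ k ≤ 91. This harmonic recurrence is solved by u_k = k/92, giving u_3 = 3/92.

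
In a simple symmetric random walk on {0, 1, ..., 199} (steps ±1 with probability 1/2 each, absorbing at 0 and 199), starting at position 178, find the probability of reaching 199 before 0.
P(hit 199 before 0) = 178/199

Let u_k = P(hit 199 before 0 | start at k). Then u_0 = 0, u_199 = 1, and u_k = u_{k-1}/2 + u_{k+1}/2 for 1 ≤ k ≤ 198. This harmonic recurrence is solved by u_k = k/199, giving u_178 = 178/199.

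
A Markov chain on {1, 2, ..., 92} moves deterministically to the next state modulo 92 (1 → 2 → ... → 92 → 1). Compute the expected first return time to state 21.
E[T_21 | X_0 = 21] = 92

The chain cycles deterministically, so starting at state 21 it returns in exactly 92 steps. Equivalently, the stationary distribution is uniform π_j = 1/92 for every state j, so by Kac's formula E[T_21] = 1/π_21 = 92.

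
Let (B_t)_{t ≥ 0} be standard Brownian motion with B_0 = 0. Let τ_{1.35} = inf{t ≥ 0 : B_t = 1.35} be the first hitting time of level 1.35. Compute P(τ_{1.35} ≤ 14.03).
P(τ_{1.35} ≤ 14.03) = 2(1 − Φ(1.35/√14.03)) = 2(1 − Φ(0.3604)) ≈ 0.7185

By the reflection principle for standard BM, P(τ_b ≤ t) = 2 · P(B_t ≥ b). Since B_t ~ N(0, t), P(B_t ≥ 1.35) = 1 − Φ(1.35/√t) = 1 − Φ(1.35/√14.03) = 1 − Φ(0.3604) ≈ 0.35927. Doubling: P(τ_{1.35} ≤ 14.03) ≈ 2 · 0.35927 = 0.71854 ≈ 0.7185.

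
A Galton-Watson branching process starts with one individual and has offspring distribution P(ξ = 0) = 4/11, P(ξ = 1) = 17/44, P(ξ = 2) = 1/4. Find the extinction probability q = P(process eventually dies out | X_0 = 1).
q = 1

Mean offspring μ = 0·4/11 + 1·17/44 + 2·1/4 = 39/44 ≤ 1. For μ ≤ 1 with offspring not concentrated at 1, the Galton-Watson process goes extinct almost surely, so q = 1.
(Algebraic check: The pgf is f(s) = 4/11 + 17/44·s + 1/4·s². The extinction probability q is the smallest fixed point of f in [0, 1]. Setting s = f(s):
  1/4·s² + (17/44 − 1)·s + 4/11 = 0
  1/4·s² − (4/11 + 1/4)·s + 4/11 = 0
which factors as (s − 1)·(1/4·s − 4/11) = 0, giving roots s = 1 and s = (4/11)/(1/4) = 16/11. Since 16/11 ≥ 1, the smallest root in [0, 1] is s = 1.)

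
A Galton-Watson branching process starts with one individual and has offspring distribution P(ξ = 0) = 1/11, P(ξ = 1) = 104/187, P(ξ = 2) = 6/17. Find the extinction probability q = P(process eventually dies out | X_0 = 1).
q = 17/66

The pgf is f(s) = 1/11 + 104/187·s + 6/17·s². The extinction probability q is the smallest fixed point of f in [0, 1]. Setting s = f(s):
  6/17·s² + (104/187 − 1)·s + 1/11 = 0
  6/17·s² − (1/11 + 6/17)·s + 1/11 = 0
which factors as (s − 1)·(6/17·s − 1/11) = 0, giving roots s = 1 and s = (1/11)/(6/17) = 17/66.
Mean offspring μ = 104/187 + 2·6/17 = 236/187 > 1 (supercritical), so q < 1. The extinction probability is the smaller root: q = (1/11)/(6/17) = 17/66.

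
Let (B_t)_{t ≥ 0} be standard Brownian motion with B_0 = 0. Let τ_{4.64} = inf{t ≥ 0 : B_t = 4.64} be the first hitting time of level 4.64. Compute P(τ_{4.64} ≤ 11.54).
P(τ_{4.64} ≤ 11.54) = 2(1 − Φ(4.64/√11.54)) = 2(1 − Φ(1.3659)) ≈ 0.1720

By the reflection principle for standard BM, P(τ_b ≤ t) = 2 · P(B_t ≥ b). Since B_t ~ N(0, t), P(B_t ≥ 4.64) = 1 − Φ(4.64/√t) = 1 − Φ(4.64/√11.54) = 1 − Φ(1.3659) ≈ 0.08599. Doubling: P(τ_{4.64} ≤ 11.54) ≈ 2 · 0.08599 = 0.17198 ≈ 0.1720.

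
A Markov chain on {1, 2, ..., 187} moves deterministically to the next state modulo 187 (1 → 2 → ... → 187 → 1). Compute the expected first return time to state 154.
E[T_154 | X_0 = 154] = 187

The chain cycles deterministically, so starting at state 154 it returns in exactly 187 steps. Equivalently, the stationary distribution is uniform π_j = 1/187 for every state j, so by Kac's formula E[T_154] = 1/π_154 = 187.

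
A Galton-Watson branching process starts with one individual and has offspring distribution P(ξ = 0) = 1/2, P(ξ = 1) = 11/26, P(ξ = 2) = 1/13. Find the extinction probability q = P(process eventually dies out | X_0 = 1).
q = 1

Mean offspring μ = 0·1/2 + 1·11/26 + 2·1/13 = 15/26 ≤ 1. For μ ≤ 1 with offspring not concentrated at 1, the Galton-Watson process goes extinct almost surely, so q = 1.
(Algebraic check: The pgf is f(s) = 1/2 + 11/26·s + 1/13·s². The extinction probability q is the smallest fixed point of f in [0, 1]. Setting s = f(s):
  1/13·s² + (11/26 − 1)·s + 1/2 = 0
  1/13·s² − (1/2 + 1/13)·s + 1/2 = 0
which factors as (s − 1)·(1/13·s − 1/2) = 0, giving roots s = 1 and s = (1/2)/(1/13) = 13/2. Since 13/2 ≥ 1, the smallest root in [0, 1] is s = 1.)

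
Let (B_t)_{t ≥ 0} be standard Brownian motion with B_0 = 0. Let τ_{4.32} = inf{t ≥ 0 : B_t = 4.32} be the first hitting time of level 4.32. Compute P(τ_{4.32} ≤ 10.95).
P(τ_{4.32} ≤ 10.95) = 2(1 − Φ(4.32/√10.95)) = 2(1 − Φ(1.3055)) ≈ 0.1917

By the reflection principle for standard BM, P(τ_b ≤ t) = 2 · P(B_t ≥ b). Since B_t ~ N(0, t), P(B_t ≥ 4.32) = 1 − Φ(4.32/√t) = 1 − Φ(4.32/√10.95) = 1 − Φ(1.3055) ≈ 0.09586. Doubling: P(τ_{4.32} ≤ 10.95) ≈ 2 · 0.09586 = 0.19172 ≈ 0.1917.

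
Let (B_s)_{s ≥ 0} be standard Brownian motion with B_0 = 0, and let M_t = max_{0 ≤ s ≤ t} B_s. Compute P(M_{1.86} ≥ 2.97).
P(M_{1.86} ≥ 2.97) = 2·P(B_{1.86} ≥ 2.97) = 2(1 − Φ(2.97/√1.86)) ≈ 0.0294

By the reflection principle for Brownian motion, P(M_t ≥ a) = 2 · P(B_t ≥ a) for a ≥ 0. Since B_t ~ N(0, t), P(B_t ≥ 2.97) = 1 − Φ(2.97/√t) = 1 − Φ(2.97/√1.86) = 1 − Φ(2.1777). So
  P(M_{1.86} ≥ 2.97) = 2(1 − Φ(2.1777)) ≈ 0.0294.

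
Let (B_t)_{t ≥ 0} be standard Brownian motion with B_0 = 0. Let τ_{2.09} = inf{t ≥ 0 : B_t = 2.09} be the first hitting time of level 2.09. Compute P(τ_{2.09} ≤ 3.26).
P(τ_{2.09} ≤ 3.26) = 2(1 − Φ(2.09/√3.26)) = 2(1 − Φ(1.1575)) ≈ 0.2471

By the reflection principle for standard BM, P(τ_b ≤ t) = 2 · P(B_t ≥ b). Since B_t ~ N(0, t), P(B_t ≥ 2.09) = 1 − Φ(2.09/√t) = 1 − Φ(2.09/√3.26) = 1 − Φ(1.1575) ≈ 0.12353. Doubling: P(τ_{2.09} ≤ 3.26) ≈ 2 · 0.12353 = 0.24706 ≈ 0.2471.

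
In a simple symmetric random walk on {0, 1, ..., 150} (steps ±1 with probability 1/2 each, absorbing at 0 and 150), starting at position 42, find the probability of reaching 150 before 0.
P(hit 150 before 0) = 42/150 = 7/25

Let u_k = P(hit 150 before 0 | start at k). Then u_0 = 0, u_150 = 1, and u_k = u_{k-1}/2 + u_{k+1}/2 for 1 ≤ k ≤ 149. This harmonic recurrence is solved by u_k = k/150, giving u_42 = 42/150 = 7/25.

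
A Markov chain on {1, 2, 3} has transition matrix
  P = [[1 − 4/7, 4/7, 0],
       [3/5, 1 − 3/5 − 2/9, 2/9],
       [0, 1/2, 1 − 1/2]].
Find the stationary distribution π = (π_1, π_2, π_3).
π = (189/449, 180/449, 80/449)

This is a birth-death chain on three states, which satisfies detailed balance: π_1 · P_{12} = π_2 · P_{21} and π_2 · P_{23} = π_3 · P_{32}.
From π_1 · 4/7 = π_2 · 3/5: π_2/π_1 = (4/7)/(3/5) = 20/21.
From π_2 · 2/9 = π_3 · 1/2: π_3/π_2 = (2/9)/(1/2) = 4/9.
Take π_1 proportional to 1; then unnormalized π = (1, 20/21, 80/189). Normalize by dividing by the sum 449/189:
  π = (189/449, 180/449, 80/449).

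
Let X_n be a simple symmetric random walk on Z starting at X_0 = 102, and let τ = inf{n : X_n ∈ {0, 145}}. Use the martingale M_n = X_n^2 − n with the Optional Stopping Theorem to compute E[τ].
E[τ] = 4386

M_n = X_n^2 − n is a martingale (since E[X_{n+1}^2 | F_n] = X_n^2 + 1). By OST (τ has finite mean in a bounded region), E[M_τ] = E[M_0] = X_0^2 − 0 = 102^2 = 10404. Also E[M_τ] = E[X_τ^2] − E[τ]. The walk exits at 0 or 145, with P(hit 145 first) = 102/145, so E[X_τ^2] = 145^2 · 102/145 + 0 = 14790. Thus E[τ] = E[X_τ^2] − E[M_τ] = 14790 − 10404 = 4386 = 102(145 − 102) = 4386.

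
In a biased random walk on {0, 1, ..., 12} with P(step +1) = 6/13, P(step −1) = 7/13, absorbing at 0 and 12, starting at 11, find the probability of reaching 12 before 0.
P(hit 12 before 0) = (1 − (7/6)^11) / (1 − (7/6)^12) = 9687178122/11664504865

Let u_k denote P(reach 12 before 0 | start at k). Boundary: u_0 = 0, u_12 = 1. Recurrence: u_k = 6/13·u_{k+1} + 7/13·u_{k-1} for 1 ≤ k ≤ 11. Try u_k = A + B·r^k with r = q/p = (7/13)/(6/13) = 7/6. Substitution satisfies the recurrence; boundary conditions give:
  u_k = (1 − r^k) / (1 − r^N) = (1 − (7/6)^11) / (1 − (7/6)^12) = 9687178122/11664504865.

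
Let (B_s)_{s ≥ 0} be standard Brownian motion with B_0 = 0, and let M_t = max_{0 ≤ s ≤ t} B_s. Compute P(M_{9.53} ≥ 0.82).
P(M_{9.53} ≥ 0.82) = 2·P(B_{9.53} ≥ 0.82) = 2(1 − Φ(0.82/√9.53)) ≈ 0.7905

By the reflection principle for Brownian motion, P(M_t ≥ a) = 2 · P(B_t ≥ a) for a ≥ 0. Since B_t ~ N(0, t), P(B_t ≥ 0.82) = 1 − Φ(0.82/√t) = 1 − Φ(0.82/√9.53) = 1 − Φ(0.2656). So
  P(M_{9.53} ≥ 0.82) = 2(1 − Φ(0.2656)) ≈ 0.7905.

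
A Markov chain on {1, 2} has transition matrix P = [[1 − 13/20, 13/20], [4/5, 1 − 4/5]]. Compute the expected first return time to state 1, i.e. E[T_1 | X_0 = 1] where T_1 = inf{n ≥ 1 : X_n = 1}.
E[T_1 | X_0 = 1] = 1/π_1 = 29/16

For an irreducible recurrent Markov chain with stationary distribution π, E[T_i | X_0 = i] = 1/π_i (Kac's formula). Here π_1 = (4/5)/(13/20 + 4/5) = (4/5)/(29/20) = 16/29, so E[T_1 | X_0 = 1] = 1/π_1 = (13/20 + 4/5)/(4/5) = (29/20)/(4/5) = 29/16.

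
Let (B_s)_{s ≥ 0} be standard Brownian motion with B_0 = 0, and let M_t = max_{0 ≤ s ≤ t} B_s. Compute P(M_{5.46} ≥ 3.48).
P(M_{5.46} ≥ 3.48) = 2·P(B_{5.46} ≥ 3.48) = 2(1 − Φ(3.48/√5.46)) ≈ 0.1364

By the reflection principle for Brownian motion, P(M_t ≥ a) = 2 · P(B_t ≥ a) for a ≥ 0. Since B_t ~ N(0, t), P(B_t ≥ 3.48) = 1 − Φ(3.48/√t) = 1 − Φ(3.48/√5.46) = 1 − Φ(1.4893). So
  P(M_{5.46} ≥ 3.48) = 2(1 − Φ(1.4893)) ≈ 0.1364.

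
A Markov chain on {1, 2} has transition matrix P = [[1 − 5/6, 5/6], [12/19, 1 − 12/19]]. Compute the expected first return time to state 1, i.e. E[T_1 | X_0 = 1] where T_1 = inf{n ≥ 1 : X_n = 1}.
E[T_1 | X_0 = 1] = 1/π_1 = 167/72

For an irreducible recurrent Markov chain with stationary distribution π, E[T_i | X_0 = i] = 1/π_i (Kac's formula). Here π_1 = (12/19)/(5/6 + 12/19) = (12/19)/(167/114) = 72/167, so E[T_1 | X_0 = 1] = 1/π_1 = (5/6 + 12/19)/(12/19) = (167/114)/(12/19) = 167/72.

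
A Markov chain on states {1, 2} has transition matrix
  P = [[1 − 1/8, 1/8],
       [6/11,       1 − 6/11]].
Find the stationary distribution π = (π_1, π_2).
π_1 = 48/59, π_2 = 11/59

Solve πP = π with π_1 + π_2 = 1. From πP = π: π_1 · (1 − 1/8) + π_2 · 6/11 = π_1 ⇒ π_2 · 6/11 = π_1 · 1/8 ⇒ π_2/π_1 = (1/8)/(6/11) = 11/48. Together with π_1 + π_2 = 1:
  π_1 = (6/11)/(1/8 + 6/11) = (6/11)/(59/88) = 48/59,
  π_2 = (1/8)/(1/8 + 6/11) = (1/8)/(59/88) = 11/59.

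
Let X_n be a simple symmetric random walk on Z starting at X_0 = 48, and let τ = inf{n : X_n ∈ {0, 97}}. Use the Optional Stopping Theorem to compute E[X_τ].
E[X_τ] = 48

X_n is a martingale and τ is a bounded-mean stopping time (indeed τ is finite a.s. with bounded expectation since the walk is in a bounded region). By the OST, E[X_τ] = E[X_0] = 48. Equivalently: E[X_τ] = 97 · P(hit 97 first) + 0 · P(hit 0 first) = 97 · (48/97) = 48.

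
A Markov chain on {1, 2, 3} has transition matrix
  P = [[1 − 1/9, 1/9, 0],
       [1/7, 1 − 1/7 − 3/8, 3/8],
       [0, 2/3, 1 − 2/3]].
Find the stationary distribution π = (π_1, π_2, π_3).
π = (144/319, 112/319, 63/319)

This is a birth-death chain on three states, which satisfies detailed balance: π_1 · P_{12} = π_2 · P_{21} and π_2 · P_{23} = π_3 · P_{32}.
From π_1 · 1/9 = π_2 · 1/7: π_2/π_1 = (1/9)/(1/7) = 7/9.
From π_2 · 3/8 = π_3 · 2/3: π_3/π_2 = (3/8)/(2/3) = 9/16.
Take π_1 proportional to 1; then unnormalized π = (1, 7/9, 7/16). Normalize by dividing by the sum 319/144:
  π = (144/319, 112/319, 63/319).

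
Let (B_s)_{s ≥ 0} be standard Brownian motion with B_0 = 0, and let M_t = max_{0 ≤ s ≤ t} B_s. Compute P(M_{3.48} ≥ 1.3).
P(M_{3.48} ≥ 1.3) = 2·P(B_{3.48} ≥ 1.3) = 2(1 − Φ(1.3/√3.48)) ≈ 0.4859

By the reflection principle for Brownian motion, P(M_t ≥ a) = 2 · P(B_t ≥ a) for a ≥ 0. Since B_t ~ N(0, t), P(B_t ≥ 1.3) = 1 − Φ(1.3/√t) = 1 − Φ(1.3/√3.48) = 1 − Φ(0.6969). So
  P(M_{3.48} ≥ 1.3) = 2(1 − Φ(0.6969)) ≈ 0.4859.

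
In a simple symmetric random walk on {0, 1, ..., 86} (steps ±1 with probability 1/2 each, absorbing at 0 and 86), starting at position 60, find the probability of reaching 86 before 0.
P(hit 86 before 0) = 60/86 = 30/43

Let u_k = P(hit 86 before 0 | start at k). Then u_0 = 0, u_86 = 1, and u_k = u_{k-1}/2 + u_{k+1}/2 for 1 ≤ k ≤ 85. This harmonic recurrence is solved by u_k = k/86, giving u_60 = 60/86 = 30/43.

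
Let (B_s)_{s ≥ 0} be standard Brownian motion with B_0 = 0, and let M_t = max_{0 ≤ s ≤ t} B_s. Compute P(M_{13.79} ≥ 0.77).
P(M_{13.79} ≥ 0.77) = 2·P(B_{13.79} ≥ 0.77) = 2(1 − Φ(0.77/√13.79)) ≈ 0.8357

By the reflection principle for Brownian motion, P(M_t ≥ a) = 2 · P(B_t ≥ a) for a ≥ 0. Since B_t ~ N(0, t), P(B_t ≥ 0.77) = 1 − Φ(0.77/√t) = 1 − Φ(0.77/√13.79) = 1 − Φ(0.2074). So
  P(M_{13.79} ≥ 0.77) = 2(1 − Φ(0.2074)) ≈ 0.8357.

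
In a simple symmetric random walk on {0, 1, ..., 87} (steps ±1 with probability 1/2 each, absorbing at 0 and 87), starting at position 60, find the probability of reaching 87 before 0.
P(hit 87 before 0) = 60/87 = 20/29

Let u_k = P(hit 87 before 0 | start at k). Then u_0 = 0, u_87 = 1, and u_k = u_{k-1}/2 + u_{k+1}/2 for 1 ≤ k ≤ 86. This harmonic recurrence is solved by u_k = k/87, giving u_60 = 60/87 = 20/29.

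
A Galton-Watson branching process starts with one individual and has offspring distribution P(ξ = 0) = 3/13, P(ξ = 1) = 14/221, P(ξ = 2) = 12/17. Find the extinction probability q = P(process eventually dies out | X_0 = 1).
q = 17/52

The pgf is f(s) = 3/13 + 14/221·s + 12/17·s². The extinction probability q is the smallest fixed point of f in [0, 1]. Setting s = f(s):
  12/17·s² + (14/221 − 1)·s + 3/13 = 0
  12/17·s² − (3/13 + 12/17)·s + 3/13 = 0
which factors as (s − 1)·(12/17·s − 3/13) = 0, giving roots s = 1 and s = (3/13)/(12/17) = 17/52.
Mean offspring μ = 14/221 + 2·12/17 = 326/221 > 1 (supercritical), so q < 1. The extinction probability is the smaller root: q = (3/13)/(12/17) = 17/52.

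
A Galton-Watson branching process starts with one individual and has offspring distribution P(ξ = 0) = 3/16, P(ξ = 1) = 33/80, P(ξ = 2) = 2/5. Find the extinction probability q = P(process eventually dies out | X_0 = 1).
q = 15/32

The pgf is f(s) = 3/16 + 33/80·s + 2/5·s². The extinction probability q is the smallest fixed point of f in [0, 1]. Setting s = f(s):
  2/5·s² + (33/80 − 1)·s + 3/16 = 0
  2/5·s² − (3/16 + 2/5)·s + 3/16 = 0
which factors as (s − 1)·(2/5·s − 3/16) = 0, giving roots s = 1 and s = (3/16)/(2/5) = 15/32.
Mean offspring μ = 33/80 + 2·2/5 = 97/80 > 1 (supercritical), so q < 1. The extinction probability is the smaller root: q = (3/16)/(2/5) = 15/32.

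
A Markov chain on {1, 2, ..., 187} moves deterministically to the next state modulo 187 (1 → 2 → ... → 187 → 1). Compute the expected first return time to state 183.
E[T_183 | X_0 = 183] = 187

The chain cycles deterministically, so starting at state 183 it returns in exactly 187 steps. Equivalently, the stationary distribution is uniform π_j = 1/187 for every state j, so by Kac's formula E[T_183] = 1/π_183 = 187.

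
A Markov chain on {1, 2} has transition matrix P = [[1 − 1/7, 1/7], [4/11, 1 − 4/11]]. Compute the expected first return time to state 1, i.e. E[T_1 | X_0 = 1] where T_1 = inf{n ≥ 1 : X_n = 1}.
E[T_1 | X_0 = 1] = 1/π_1 = 39/28

For an irreducible recurrent Markov chain with stationary distribution π, E[T_i | X_0 = i] = 1/π_i (Kac's formula). Here π_1 = (4/11)/(1/7 + 4/11) = (4/11)/(39/77) = 28/39, so E[T_1 | X_0 = 1] = 1/π_1 = (1/7 + 4/11)/(4/11) = (39/77)/(4/11) = 39/28.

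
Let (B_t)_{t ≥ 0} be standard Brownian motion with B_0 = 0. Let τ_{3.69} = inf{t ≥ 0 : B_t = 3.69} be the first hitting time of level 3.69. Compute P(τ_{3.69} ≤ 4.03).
P(τ_{3.69} ≤ 4.03) = 2(1 − Φ(3.69/√4.03)) = 2(1 − Φ(1.8381)) ≈ 0.0660

By the reflection principle for standard BM, P(τ_b ≤ t) = 2 · P(B_t ≥ b). Since B_t ~ N(0, t), P(B_t ≥ 3.69) = 1 − Φ(3.69/√t) = 1 − Φ(3.69/√4.03) = 1 − Φ(1.8381) ≈ 0.03302. Doubling: P(τ_{3.69} ≤ 4.03) ≈ 2 · 0.03302 = 0.06604 ≈ 0.0660.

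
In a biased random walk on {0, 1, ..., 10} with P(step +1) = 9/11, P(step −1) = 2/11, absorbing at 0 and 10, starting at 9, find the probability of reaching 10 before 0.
P(hit 10 before 0) = (1 − (2/9)^9) / (1 − (2/9)^10) = 498111399/498111911

Let u_k denote P(reach 10 before 0 | start at k). Boundary: u_0 = 0, u_10 = 1. Recurrence: u_k = 9/11·u_{k+1} + 2/11·u_{k-1} for 1 ≤ k ≤ 9. Try u_k = A + B·r^k with r = q/p = (2/11)/(9/11) = 2/9. Substitution satisfies the recurrence; boundary conditions give:
  u_k = (1 − r^k) / (1 − r^N) = (1 − (2/9)^9) / (1 − (2/9)^10) = 498111399/498111911.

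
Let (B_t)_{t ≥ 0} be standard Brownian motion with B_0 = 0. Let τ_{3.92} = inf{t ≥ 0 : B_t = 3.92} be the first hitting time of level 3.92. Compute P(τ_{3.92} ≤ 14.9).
P(τ_{3.92} ≤ 14.9) = 2(1 − Φ(3.92/√14.9)) = 2(1 − Φ(1.0155)) ≈ 0.3099

By the reflection principle for standard BM, P(τ_b ≤ t) = 2 · P(B_t ≥ b). Since B_t ~ N(0, t), P(B_t ≥ 3.92) = 1 − Φ(3.92/√t) = 1 − Φ(3.92/√14.9) = 1 − Φ(1.0155) ≈ 0.15493. Doubling: P(τ_{3.92} ≤ 14.9) ≈ 2 · 0.15493 = 0.30986 ≈ 0.3099.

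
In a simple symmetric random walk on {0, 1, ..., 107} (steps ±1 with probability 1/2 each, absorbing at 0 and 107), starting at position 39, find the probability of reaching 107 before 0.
P(hit 107 before 0) = 39/107

Let u_k = P(hit 107 before 0 | start at k). Then u_0 = 0, u_107 = 1, and u_k = u_{k-1}/2 + u_{k+1}/2 for 1 ≤ k ≤ 106. This harmonic recurrence is solved by u_k = k/107, giving u_39 = 39/107.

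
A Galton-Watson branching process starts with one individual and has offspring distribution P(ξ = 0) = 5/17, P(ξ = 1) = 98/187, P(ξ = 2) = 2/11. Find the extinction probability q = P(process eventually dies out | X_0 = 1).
q = 1

Mean offspring μ = 0·5/17 + 1·98/187 + 2·2/11 = 166/187 ≤ 1. For μ ≤ 1 with offspring not concentrated at 1, the Galton-Watson process goes extinct almost surely, so q = 1.
(Algebraic check: The pgf is f(s) = 5/17 + 98/187·s + 2/11·s². The extinction probability q is the smallest fixed point of f in [0, 1]. Setting s = f(s):
  2/11·s² + (98/187 − 1)·s + 5/17 = 0
  2/11·s² − (5/17 + 2/11)·s + 5/17 = 0
which factors as (s − 1)·(2/11·s − 5/17) = 0, giving roots s = 1 and s = (5/17)/(2/11) = 55/34. Since 55/34 ≥ 1, the smallest root in [0, 1] is s = 1.)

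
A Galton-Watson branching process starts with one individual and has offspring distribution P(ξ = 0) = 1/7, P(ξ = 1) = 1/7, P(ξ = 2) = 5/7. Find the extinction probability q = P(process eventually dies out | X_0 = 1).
q = 1/5

The pgf is f(s) = 1/7 + 1/7·s + 5/7·s². The extinction probability q is the smallest fixed point of f in [0, 1]. Setting s = f(s):
  5/7·s² + (1/7 − 1)·s + 1/7 = 0
  5/7·s² − (1/7 + 5/7)·s + 1/7 = 0
which factors as (s − 1)·(5/7·s − 1/7) = 0, giving roots s = 1 and s = (1/7)/(5/7) = 1/5.
Mean offspring μ = 1/7 + 2·5/7 = 11/7 > 1 (supercritical), so q < 1. The extinction probability is the smaller root: q = (1/7)/(5/7) = 1/5.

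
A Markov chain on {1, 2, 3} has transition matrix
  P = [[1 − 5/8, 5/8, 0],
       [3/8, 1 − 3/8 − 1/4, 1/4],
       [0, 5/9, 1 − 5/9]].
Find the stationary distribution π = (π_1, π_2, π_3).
π = (12/41, 20/41, 9/41)

This is a birth-death chain on three states, which satisfies detailed balance: π_1 · P_{12} = π_2 · P_{21} and π_2 · P_{23} = π_3 · P_{32}.
From π_1 · 5/8 = π_2 · 3/8: π_2/π_1 = (5/8)/(3/8) = 5/3.
From π_2 · 1/4 = π_3 · 5/9: π_3/π_2 = (1/4)/(5/9) = 9/20.
Take π_1 proportional to 1; then unnormalized π = (1, 5/3, 3/4). Normalize by dividing by the sum 41/12:
  π = (12/41, 20/41, 9/41).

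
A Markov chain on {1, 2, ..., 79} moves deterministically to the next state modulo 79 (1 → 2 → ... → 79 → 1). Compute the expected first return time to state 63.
E[T_63 | X_0 = 63] = 79

The chain cycles deterministically, so starting at state 63 it returns in exactly 79 steps. Equivalently, the stationary distribution is uniform π_j = 1/79 for every state j, so by Kac's formula E[T_63] = 1/π_63 = 79.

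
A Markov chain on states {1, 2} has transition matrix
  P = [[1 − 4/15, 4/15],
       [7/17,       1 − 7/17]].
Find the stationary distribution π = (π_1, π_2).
π_1 = 105/173, π_2 = 68/173

Solve πP = π with π_1 + π_2 = 1. From πP = π: π_1 · (1 − 4/15) + π_2 · 7/17 = π_1 ⇒ π_2 · 7/17 = π_1 · 4/15 ⇒ π_2/π_1 = (4/15)/(7/17) = 68/105. Together with π_1 + π_2 = 1:
  π_1 = (7/17)/(4/15 + 7/17) = (7/17)/(173/255) = 105/173,
  π_2 = (4/15)/(4/15 + 7/17) = (4/15)/(173/255) = 68/173.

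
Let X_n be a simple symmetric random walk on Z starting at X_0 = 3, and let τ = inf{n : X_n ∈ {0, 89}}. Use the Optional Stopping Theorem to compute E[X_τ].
E[X_τ] = 3

X_n is a martingale and τ is a bounded-mean stopping time (indeed τ is finite a.s. with bounded expectation since the walk is in a bounded region). By the OST, E[X_τ] = E[X_0] = 3. Equivalently: E[X_τ] = 89 · P(hit 89 first) + 0 · P(hit 0 first) = 89 · (3/89) = 3.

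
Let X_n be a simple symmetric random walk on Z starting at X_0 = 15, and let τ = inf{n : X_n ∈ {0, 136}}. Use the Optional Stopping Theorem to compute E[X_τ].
E[X_τ] = 15

X_n is a martingale and τ is a bounded-mean stopping time (indeed τ is finite a.s. with bounded expectation since the walk is in a bounded region). By the OST, E[X_τ] = E[X_0] = 15. Equivalently: E[X_τ] = 136 · P(hit 136 first) + 0 · P(hit 0 first) = 136 · (15/136) = 15.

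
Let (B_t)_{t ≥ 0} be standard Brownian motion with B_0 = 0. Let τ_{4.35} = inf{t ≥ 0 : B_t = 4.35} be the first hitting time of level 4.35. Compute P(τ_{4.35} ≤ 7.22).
P(τ_{4.35} ≤ 7.22) = 2(1 − Φ(4.35/√7.22)) = 2(1 − Φ(1.6189)) ≈ 0.1055

By the reflection principle for standard BM, P(τ_b ≤ t) = 2 · P(B_t ≥ b). Since B_t ~ N(0, t), P(B_t ≥ 4.35) = 1 − Φ(4.35/√t) = 1 − Φ(4.35/√7.22) = 1 − Φ(1.6189) ≈ 0.05273. Doubling: P(τ_{4.35} ≤ 7.22) ≈ 2 · 0.05273 = 0.10546 ≈ 0.1055.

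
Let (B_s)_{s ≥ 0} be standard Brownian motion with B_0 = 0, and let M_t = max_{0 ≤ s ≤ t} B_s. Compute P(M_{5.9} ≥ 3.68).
P(M_{5.9} ≥ 3.68) = 2·P(B_{5.9} ≥ 3.68) = 2(1 − Φ(3.68/√5.9)) ≈ 0.1298

By the reflection principle for Brownian motion, P(M_t ≥ a) = 2 · P(B_t ≥ a) for a ≥ 0. Since B_t ~ N(0, t), P(B_t ≥ 3.68) = 1 − Φ(3.68/√t) = 1 − Φ(3.68/√5.9) = 1 − Φ(1.5150). So
  P(M_{5.9} ≥ 3.68) = 2(1 − Φ(1.5150)) ≈ 0.1298.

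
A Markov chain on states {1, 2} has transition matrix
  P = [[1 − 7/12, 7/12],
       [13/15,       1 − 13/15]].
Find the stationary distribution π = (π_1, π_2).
π_1 = 52/87, π_2 = 35/87

Solve πP = π with π_1 + π_2 = 1. From πP = π: π_1 · (1 − 7/12) + π_2 · 13/15 = π_1 ⇒ π_2 · 13/15 = π_1 · 7/12 ⇒ π_2/π_1 = (7/12)/(13/15) = 35/52. Together with π_1 + π_2 = 1:
  π_1 = (13/15)/(7/12 + 13/15) = (13/15)/(29/20) = 52/87,
  π_2 = (7/12)/(7/12 + 13/15) = (7/12)/(29/20) = 35/87.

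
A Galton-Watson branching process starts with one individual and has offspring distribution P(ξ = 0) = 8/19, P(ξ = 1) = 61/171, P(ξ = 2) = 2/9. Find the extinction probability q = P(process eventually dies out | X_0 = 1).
q = 1

Mean offspring μ = 0·8/19 + 1·61/171 + 2·2/9 = 137/171 ≤ 1. For μ ≤ 1 with offspring not concentrated at 1, the Galton-Watson process goes extinct almost surely, so q = 1.
(Algebraic check: The pgf is f(s) = 8/19 + 61/171·s + 2/9·s². The extinction probability q is the smallest fixed point of f in [0, 1]. Setting s = f(s):
  2/9·s² + (61/171 − 1)·s + 8/19 = 0
  2/9·s² − (8/19 + 2/9)·s + 8/19 = 0
which factors as (s − 1)·(2/9·s − 8/19) = 0, giving roots s = 1 and s = (8/19)/(2/9) = 36/19. Since 36/19 ≥ 1, the smallest root in [0, 1] is s = 1.)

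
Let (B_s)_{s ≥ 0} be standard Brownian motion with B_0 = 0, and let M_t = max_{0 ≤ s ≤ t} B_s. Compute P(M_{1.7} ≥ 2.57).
P(M_{1.7} ≥ 2.57) = 2·P(B_{1.7} ≥ 2.57) = 2(1 − Φ(2.57/√1.7)) ≈ 0.0487

By the reflection principle for Brownian motion, P(M_t ≥ a) = 2 · P(B_t ≥ a) for a ≥ 0. Since B_t ~ N(0, t), P(B_t ≥ 2.57) = 1 − Φ(2.57/√t) = 1 − Φ(2.57/√1.7) = 1 − Φ(1.9711). So
  P(M_{1.7} ≥ 2.57) = 2(1 − Φ(1.9711)) ≈ 0.0487.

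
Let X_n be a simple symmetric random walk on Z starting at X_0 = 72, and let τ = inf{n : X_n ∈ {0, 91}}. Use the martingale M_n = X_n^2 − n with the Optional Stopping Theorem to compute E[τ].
E[τ] = 1368

M_n = X_n^2 − n is a martingale (since E[X_{n+1}^2 | F_n] = X_n^2 + 1). By OST (τ has finite mean in a bounded region), E[M_τ] = E[M_0] = X_0^2 − 0 = 72^2 = 5184. Also E[M_τ] = E[X_τ^2] − E[τ]. The walk exits at 0 or 91, with P(hit 91 first) = 72/91, so E[X_τ^2] = 91^2 · 72/91 + 0 = 6552. Thus E[τ] = E[X_τ^2] − E[M_τ] = 6552 − 5184 = 1368 = 72(91 − 72) = 1368.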